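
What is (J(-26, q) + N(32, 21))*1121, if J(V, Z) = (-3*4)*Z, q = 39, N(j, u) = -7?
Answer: -532475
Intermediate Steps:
J(V, Z) = -12*Z
(J(-26, q) + N(32, 21))*1121 = (-12*39 - 7)*1121 = (-468 - 7)*1121 = -475*1121 = -532475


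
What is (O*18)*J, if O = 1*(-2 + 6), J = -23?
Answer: -1656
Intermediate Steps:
O = 4 (O = 1*4 = 4)
(O*18)*J = (4*18)*(-23) = 72*(-23) = -1656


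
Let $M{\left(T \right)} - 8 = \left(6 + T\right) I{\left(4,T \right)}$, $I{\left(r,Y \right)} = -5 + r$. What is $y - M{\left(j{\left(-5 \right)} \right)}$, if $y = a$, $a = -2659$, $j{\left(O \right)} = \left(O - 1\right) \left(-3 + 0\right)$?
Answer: $-2643$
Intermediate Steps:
$j{\left(O \right)} = 3 - 3 O$ ($j{\left(O \right)} = \left(-1 + O\right) \left(-3\right) = 3 - 3 O$)
$M{\left(T \right)} = 2 - T$ ($M{\left(T \right)} = 8 + \left(6 + T\right) \left(-5 + 4\right) = 8 + \left(6 + T\right) \left(-1\right) = 8 - \left(6 + T\right) = 2 - T$)
$y = -2659$
$y - M{\left(j{\left(-5 \right)} \right)} = -2659 - \left(2 - \left(3 - -15\right)\right) = -2659 - \left(2 - \left(3 + 15\right)\right) = -2659 - \left(2 - 18\right) = -2659 - -16 = -2659 + 16 = -2643$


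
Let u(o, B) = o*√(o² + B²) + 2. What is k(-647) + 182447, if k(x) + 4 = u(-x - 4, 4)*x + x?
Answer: 180502 - 416021*√413465 ≈ -2.6733e+8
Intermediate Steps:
u(o, B) = 2 + o*√(B² + o²) (u(o, B) = o*√(B² + o²) + 2 = 2 + o*√(B² + o²))
k(x) = -4 + x + x*(2 + √(16 + (-4 - x)²)*(-4 - x)) (k(x) = -4 + ((2 + (-x - 4)*√(4² + (-x - 4)²))*x + x) = -4 + ((2 + (-4 - x)*√(16 + (-4 - x)²))*x + x) = -4 + ((2 + √(16 + (-4 - x)²)*(-4 - x))*x + x) = -4 + (x*(2 + √(16 + (-4 - x)²)*(-4 - x)) + x) = -4 + (x + x*(2 + √(16 + (-4 - x)²)*(-4 - x))) = -4 + x + x*(2 + √(16 + (-4 - x)²)*(-4 - x)))
k(-647) + 182447 = (-4 - 647 - 1*(-647)*(-2 + √(16 + (4 - 647)²)*(4 - 647))) + 182447 = (-4 - 647 - 1*(-647)*(-2 + √(16 + (-643)²)*(-643))) + 182447 = (-4 - 647 - 1*(-647)*(-2 + √(16 + 413449)*(-643))) + 182447 = (-4 - 647 - 1*(-647)*(-2 + √413465*(-643))) + 182447 = (-4 - 647 - 1*(-647)*(-2 - 643*√413465)) + 182447 = (-4 - 647 + (-1294 - 416021*√413465)) + 182447 = (-1945 - 416021*√413465) + 182447 = 180502 - 416021*√413465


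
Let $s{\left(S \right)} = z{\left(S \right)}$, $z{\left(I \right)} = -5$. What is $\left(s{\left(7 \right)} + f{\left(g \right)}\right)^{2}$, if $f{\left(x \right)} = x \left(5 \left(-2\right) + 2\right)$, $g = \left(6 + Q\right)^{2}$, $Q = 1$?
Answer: $157609$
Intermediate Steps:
$s{\left(S \right)} = -5$
$g = 49$ ($g = \left(6 + 1\right)^{2} = 7^{2} = 49$)
$f{\left(x \right)} = - 8 x$ ($f{\left(x \right)} = x \left(-10 + 2\right) = x \left(-8\right) = - 8 x$)
$\left(s{\left(7 \right)} + f{\left(g \right)}\right)^{2} = \left(-5 - 392\right)^{2} = \left(-397\right)^{2} = 157609$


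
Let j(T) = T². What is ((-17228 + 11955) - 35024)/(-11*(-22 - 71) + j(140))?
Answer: -40297/20623 ≈ -1.9540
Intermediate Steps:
((-17228 + 11955) - 35024)/(-11*(-22 - 71) + j(140)) = ((-17228 + 11955) - 35024)/(-11*(-22 - 71) + 140²) = (-5273 - 35024)/(-11*(-93) + 19600) = -40297/(1023 + 19600) = -40297/20623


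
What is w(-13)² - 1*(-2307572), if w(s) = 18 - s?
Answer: 2308533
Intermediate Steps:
w(-13)² - 1*(-2307572) = (18 - 1*(-13))² - 1*(-2307572) = (18 + 13)² + 2307572 = 31² + 2307572 = 961 + 2307572 = 2308533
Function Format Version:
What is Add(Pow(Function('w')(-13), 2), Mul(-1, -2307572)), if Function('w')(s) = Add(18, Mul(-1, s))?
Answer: 2308533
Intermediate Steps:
Add(Pow(Function('w')(-13), 2), Mul(-1, -2307572)) = Add(Pow(Add(18, Mul(-1, -13)), 2), Mul(-1, -2307572)) = Add(Pow(Add(18, 13), 2), 2307572) = Add(Pow(31, 2), 2307572) = Add(961, 2307572) = 2308533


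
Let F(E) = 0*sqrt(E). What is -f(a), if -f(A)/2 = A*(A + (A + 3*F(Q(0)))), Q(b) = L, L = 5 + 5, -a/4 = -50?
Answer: 160000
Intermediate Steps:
a = 200 (a = -4*(-50) = 200)
L = 10
Q(b) = 10
F(E) = 0
f(A) = -4*A**2 (f(A) = -2*A*(A + (A + 3*0)) = -2*A*(A + (A + 0)) = -2*A*(A + A) = -2*A*2*A = -4*A**2)
-f(a) = -(-4)*200**2 = -(-4)*40000 = -1*(-160000) = 160000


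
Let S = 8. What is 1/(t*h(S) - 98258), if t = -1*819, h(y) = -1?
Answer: -1/97439 ≈ -1.0263e-5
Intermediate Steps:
t = -819
1/(t*h(S) - 98258) = 1/(-819*(-1) - 98258) = 1/(819 - 98258) = 1/(-97439) = -1/97439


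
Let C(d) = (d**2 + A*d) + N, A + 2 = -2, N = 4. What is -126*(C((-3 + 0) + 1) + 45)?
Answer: -7686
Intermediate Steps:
A = -4 (A = -2 - 2 = -4)
C(d) = 4 + d**2 - 4*d (C(d) = (d**2 - 4*d) + 4 = 4 + d**2 - 4*d)
-126*(C((-3 + 0) + 1) + 45) = -126*((4 + ((-3 + 0) + 1)**2 - 4*((-3 + 0) + 1)) + 45) = -126*((4 + (-3 + 1)**2 - 4*(-3 + 1)) + 45) = -126*((4 + (-2)**2 - 4*(-2)) + 45) = -126*((4 + 4 + 8) + 45) = -126*(16 + 45) = -126*61 = -7686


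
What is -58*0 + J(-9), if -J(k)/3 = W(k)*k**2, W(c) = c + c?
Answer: 4374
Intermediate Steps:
W(c) = 2*c
J(k) = -6*k**3 (J(k) = -3*2*k*k**2 = -6*k**3)
-58*0 + J(-9) = -58*0 - 6*(-9)**3 = 0 - 6*(-729) = 0 + 4374 = 4374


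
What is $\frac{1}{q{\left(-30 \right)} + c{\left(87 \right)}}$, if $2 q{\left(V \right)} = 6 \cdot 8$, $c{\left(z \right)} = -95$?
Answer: $- \frac{1}{71} \approx -0.014085$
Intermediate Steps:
$q{\left(V \right)} = 24$ ($q{\left(V \right)} = \frac{6 \cdot 8}{2} = \frac{1}{2} \cdot 48 = 24$)
$\frac{1}{q{\left(-30 \right)} + c{\left(87 \right)}} = \frac{1}{24 - 95} = \frac{1}{-71} = - \frac{1}{71}$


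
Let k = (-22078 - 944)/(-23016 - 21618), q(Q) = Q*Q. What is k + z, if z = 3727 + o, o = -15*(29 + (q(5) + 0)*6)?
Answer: 7755275/7439 ≈ 1042.5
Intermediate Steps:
q(Q) = Q²
o = -2685 (o = -15*(29 + (5² + 0)*6) = -15*(29 + (25 + 0)*6) = -15*(29 + 25*6) = -15*(29 + 150) = -15*179 = -2685)
k = 3837/7439 (k = -23022/(-44634) = -23022*(-1/44634) = 3837/7439 ≈ 0.51579)
z = 1042 (z = 3727 - 2685 = 1042)
k + z = 3837/7439 + 1042 = 7755275/7439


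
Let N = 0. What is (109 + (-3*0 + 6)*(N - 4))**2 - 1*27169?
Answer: -19944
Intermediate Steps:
(109 + (-3*0 + 6)*(N - 4))**2 - 1*27169 = (109 + (-3*0 + 6)*(0 - 4))**2 - 1*27169 = (109 + (0 + 6)*(-4))**2 - 27169 = (109 + 6*(-4))**2 - 27169 = (109 - 24)**2 - 27169 = 85**2 - 27169 = 7225 - 27169 = -19944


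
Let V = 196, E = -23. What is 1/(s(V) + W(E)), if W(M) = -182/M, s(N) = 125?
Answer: 23/3057 ≈ 0.0075237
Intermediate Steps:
1/(s(V) + W(E)) = 1/(125 - 182/(-23)) = 1/(125 - 182*(-1/23)) = 1/(125 + 182/23) = 1/(3057/23) = 23/3057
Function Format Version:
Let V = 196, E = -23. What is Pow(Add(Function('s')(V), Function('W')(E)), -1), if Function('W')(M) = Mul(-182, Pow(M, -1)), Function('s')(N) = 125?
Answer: Rational(23, 3057) ≈ 0.0075237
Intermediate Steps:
Pow(Add(Function('s')(V), Function('W')(E)), -1) = Pow(Add(125, Mul(-182, Pow(-23, -1))), -1) = Pow(Add(125, Mul(-182, Rational(-1, 23))), -1) = Pow(Add(125, Rational(182, 23)), -1) = Pow(Rational(3057, 23), -1) = Rational(23, 3057)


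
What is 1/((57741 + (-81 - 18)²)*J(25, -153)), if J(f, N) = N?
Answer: -1/10333926 ≈ -9.6769e-8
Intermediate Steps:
1/((57741 + (-81 - 18)²)*J(25, -153)) = 1/((57741 + (-81 - 18)²)*(-153)) = -1/153/(57741 + (-99)²) = -1/153/(57741 + 9801) = -1/153/67542 = (1/67542)*(-1/153) = -1/10333926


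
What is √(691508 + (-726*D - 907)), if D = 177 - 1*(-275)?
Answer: √362449 ≈ 602.04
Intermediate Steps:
D = 452 (D = 177 + 275 = 452)
√(691508 + (-726*D - 907)) = √(691508 + (-726*452 - 907)) = √(691508 + (-328152 - 907)) = √(691508 - 329059) = √362449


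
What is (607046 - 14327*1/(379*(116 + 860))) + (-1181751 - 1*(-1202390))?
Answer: 232183177913/369904 ≈ 6.2769e+5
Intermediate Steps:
(607046 - 14327*1/(379*(116 + 860))) + (-1181751 - 1*(-1202390)) = (607046 - 14327/(379*976)) + (-1181751 + 1202390) = (607046 - 14327/369904) + 20639 = 224548729257/369904 + 20639 = 232183177913/369904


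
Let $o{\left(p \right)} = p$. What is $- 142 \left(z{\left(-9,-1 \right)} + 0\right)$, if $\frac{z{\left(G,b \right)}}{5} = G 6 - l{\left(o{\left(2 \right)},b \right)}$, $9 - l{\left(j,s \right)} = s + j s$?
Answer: $46860$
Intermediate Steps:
$l{\left(j,s \right)} = 9 - s - j s$ ($l{\left(j,s \right)} = 9 - \left(s + j s\right) = 9 - s - j s$)
$z{\left(G,b \right)} = -45 + 15 b + 30 G$ ($z{\left(G,b \right)} = 5 \left(G 6 - \left(9 - b - 2 b\right)\right) = 5 \left(6 G - \left(9 - b - 2 b\right)\right) = 5 \left(6 G - \left(9 - 3 b\right)\right) = 5 \left(6 G + \left(-9 + 3 b\right)\right) = 5 \left(-9 + 3 b + 6 G\right) = -45 + 15 b + 30 G$)
$- 142 \left(z{\left(-9,-1 \right)} + 0\right) = - 142 \left(\left(-45 + 15 \left(-1\right) + 30 \left(-9\right)\right) + 0\right) = - 142 \left(\left(-45 - 15 - 270\right) + 0\right) = - 142 \left(-330 + 0\right) = \left(-142\right) \left(-330\right) = 46860$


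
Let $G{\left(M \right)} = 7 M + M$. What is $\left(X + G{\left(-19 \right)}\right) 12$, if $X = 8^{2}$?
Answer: $-1056$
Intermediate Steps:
$G{\left(M \right)} = 8 M$
$X = 64$
$\left(X + G{\left(-19 \right)}\right) 12 = \left(64 + 8 \left(-19\right)\right) 12 = \left(64 - 152\right) 12 = \left(-88\right) 12 = -1056$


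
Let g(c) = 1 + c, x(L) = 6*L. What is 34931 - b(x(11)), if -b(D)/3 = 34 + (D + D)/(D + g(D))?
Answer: 4659785/133 ≈ 35036.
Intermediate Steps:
b(D) = -102 - 6*D/(1 + 2*D) (b(D) = -3*(34 + (D + D)/(D + (1 + D))) = -3*(34 + (2*D)/(1 + 2*D)) = -3*(34 + 2*D/(1 + 2*D)) = -102 - 6*D/(1 + 2*D))
34931 - b(x(11)) = 34931 - 6*(-17 - 210*11)/(1 + 2*(6*11)) = 34931 - 6*(-17 - 35*66)/(1 + 2*66) = 34931 - 6*(-17 - 2310)/(1 + 132) = 34931 - 6*(-2327)/133 = 34931 - 1*(-13962/133) = 34931 + 13962/133 = 4659785/133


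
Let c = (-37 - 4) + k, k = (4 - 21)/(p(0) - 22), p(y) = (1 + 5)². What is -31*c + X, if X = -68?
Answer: 17369/14 ≈ 1240.6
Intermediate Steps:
p(y) = 36 (p(y) = 6² = 36)
k = -17/14 (k = (4 - 21)/(36 - 22) = -17/14 ≈ -1.2143)
c = -591/14 (c = (-37 - 4) - 17/14 = -41 - 17/14 = -591/14 ≈ -42.214)
-31*c + X = -31*(-591/14) - 68 = 18321/14 - 68 = 17369/14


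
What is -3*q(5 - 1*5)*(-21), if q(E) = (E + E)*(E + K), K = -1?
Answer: 0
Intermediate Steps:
q(E) = 2*E*(-1 + E) (q(E) = (E + E)*(E - 1) = (2*E)*(-1 + E) = 2*E*(-1 + E))
-3*q(5 - 1*5)*(-21) = -6*(5 - 1*5)*(-1 + (5 - 1*5))*(-21) = -6*(5 - 5)*(-1 + (5 - 5))*(-21) = -6*0*(-1 + 0)*(-21) = -6*0*(-1)*(-21) = -3*0*(-21) = 0*(-21) = 0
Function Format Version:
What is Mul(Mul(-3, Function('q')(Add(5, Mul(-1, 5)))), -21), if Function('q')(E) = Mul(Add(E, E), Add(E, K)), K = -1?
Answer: 0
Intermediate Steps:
Function('q')(E) = Mul(2, E, Add(-1, E)) (Function('q')(E) = Mul(Add(E, E), Add(E, -1)) = Mul(Mul(2, E), Add(-1, E)) = Mul(2, E, Add(-1, E)))
Mul(Mul(-3, Function('q')(Add(5, Mul(-1, 5)))), -21) = Mul(Mul(-3, Mul(2, Add(5, Mul(-1, 5)), Add(-1, Add(5, Mul(-1, 5))))), -21) = Mul(Mul(-3, Mul(2, Add(5, -5), Add(-1, Add(5, -5)))), -21) = Mul(Mul(-3, Mul(2, 0, Add(-1, 0))), -21) = Mul(Mul(-3, Mul(2, 0, -1)), -21) = Mul(Mul(-3, 0), -21) = Mul(0, -21) = 0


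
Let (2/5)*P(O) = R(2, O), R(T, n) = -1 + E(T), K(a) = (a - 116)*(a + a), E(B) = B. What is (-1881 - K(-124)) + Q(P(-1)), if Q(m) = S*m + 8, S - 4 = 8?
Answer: -61363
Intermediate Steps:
S = 12 (S = 4 + 8 = 12)
K(a) = 2*a*(-116 + a) (K(a) = (-116 + a)*(2*a) = 2*a*(-116 + a))
R(T, n) = -1 + T
P(O) = 5/2 (P(O) = 5*(-1 + 2)/2 = (5/2)*1 = 5/2)
Q(m) = 8 + 12*m (Q(m) = 12*m + 8 = 8 + 12*m)
(-1881 - K(-124)) + Q(P(-1)) = (-1881 - 2*(-124)*(-116 - 124)) + (8 + 12*(5/2)) = (-1881 - 2*(-124)*(-240)) + (8 + 30) = (-1881 - 1*59520) + 38 = (-1881 - 59520) + 38 = -61401 + 38 = -61363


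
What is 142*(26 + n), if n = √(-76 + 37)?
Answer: 3692 + 142*I*√39 ≈ 3692.0 + 886.79*I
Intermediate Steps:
n = I*√39 (n = √(-39) = I*√39 ≈ 6.245*I)
142*(26 + n) = 142*(26 + I*√39) = 3692 + 142*I*√39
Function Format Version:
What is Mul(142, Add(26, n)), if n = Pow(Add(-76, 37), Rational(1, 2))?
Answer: Add(3692, Mul(142, I, Pow(39, Rational(1, 2)))) ≈ Add(3692.0, Mul(886.79, I))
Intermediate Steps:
n = Mul(I, Pow(39, Rational(1, 2))) (n = Pow(-39, Rational(1, 2)) = Mul(I, Pow(39, Rational(1, 2))) ≈ Mul(6.2450, I))
Mul(142, Add(26, n)) = Mul(142, Add(26, Mul(I, Pow(39, Rational(1, 2))))) = Add(3692, Mul(142, I, Pow(39, Rational(1, 2))))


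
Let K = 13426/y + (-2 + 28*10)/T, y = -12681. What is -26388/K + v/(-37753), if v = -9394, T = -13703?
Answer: 43278433356924869/1769688826097 ≈ 24455.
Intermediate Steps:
K = -187501796/173767743 (K = 13426/(-12681) + (-2 + 28*10)/(-13703) = 13426*(-1/12681) + (-2 + 280)*(-1/13703) = -13426/12681 + 278*(-1/13703) = -13426/12681 - 278/13703 = -187501796/173767743 ≈ -1.0790)
-26388/K + v/(-37753) = -26388/(-187501796/173767743) - 9394/(-37753) = -26388*(-173767743/187501796) - 9394*(-1/37753) = 1146345800571/46875449 + 9394/37753 = 43278433356924869/1769688826097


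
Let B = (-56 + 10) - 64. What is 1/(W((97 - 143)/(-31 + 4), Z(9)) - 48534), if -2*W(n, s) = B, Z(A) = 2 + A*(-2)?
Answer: -1/48479 ≈ -2.0627e-5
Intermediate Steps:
Z(A) = 2 - 2*A
B = -110 (B = -46 - 64 = -110)
W(n, s) = 55 (W(n, s) = -½*(-110) = 55)
1/(W((97 - 143)/(-31 + 4), Z(9)) - 48534) = 1/(55 - 48534) = 1/(-48479) = -1/48479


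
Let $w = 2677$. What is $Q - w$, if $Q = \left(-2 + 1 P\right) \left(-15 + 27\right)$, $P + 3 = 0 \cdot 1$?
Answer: $-2737$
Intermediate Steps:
$P = -3$ ($P = -3 + 0 \cdot 1 = -3 + 0 = -3$)
$Q = -60$ ($Q = \left(-2 + 1 \left(-3\right)\right) \left(-15 + 27\right) = \left(-2 - 3\right) 12 = \left(-5\right) 12 = -60$)
$Q - w = -60 - 2677 = -2737$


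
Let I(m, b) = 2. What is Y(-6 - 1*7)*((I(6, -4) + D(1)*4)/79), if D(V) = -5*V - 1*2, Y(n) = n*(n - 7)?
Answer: -6760/79 ≈ -85.570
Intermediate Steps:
Y(n) = n*(-7 + n)
D(V) = -2 - 5*V (D(V) = -5*V - 2 = -2 - 5*V)
Y(-6 - 1*7)*((I(6, -4) + D(1)*4)/79) = ((-6 - 1*7)*(-7 + (-6 - 1*7)))*((2 + (-2 - 5*1)*4)/79) = ((-6 - 7)*(-7 + (-6 - 7)))*((2 + (-2 - 5)*4)*(1/79)) = (-13*(-7 - 13))*((2 - 7*4)*(1/79)) = (-13*(-20))*((2 - 28)*(1/79)) = 260*(-26*1/79) = 260*(-26/79) = -6760/79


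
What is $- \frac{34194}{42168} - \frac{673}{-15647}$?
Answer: $- \frac{84442409}{109967116} \approx -0.76789$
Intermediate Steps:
$- \frac{34194}{42168} - \frac{673}{-15647} = \left(-34194\right) \frac{1}{42168} - - \frac{673}{15647} = - \frac{5699}{7028} + \frac{673}{15647} = - \frac{84442409}{109967116}$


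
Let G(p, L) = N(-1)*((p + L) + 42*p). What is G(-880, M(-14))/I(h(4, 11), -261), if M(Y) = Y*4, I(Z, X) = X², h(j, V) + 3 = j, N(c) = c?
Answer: 12632/22707 ≈ 0.55630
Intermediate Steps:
h(j, V) = -3 + j
M(Y) = 4*Y
G(p, L) = -L - 43*p (G(p, L) = -((p + L) + 42*p) = -((L + p) + 42*p) = -(L + 43*p) = -L - 43*p)
G(-880, M(-14))/I(h(4, 11), -261) = (-4*(-14) - 43*(-880))/((-261)²) = (-1*(-56) + 37840)/68121 = (56 + 37840)*(1/68121) = 37896*(1/68121) = 12632/22707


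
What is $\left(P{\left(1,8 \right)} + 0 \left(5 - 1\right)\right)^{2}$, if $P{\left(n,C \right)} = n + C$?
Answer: $81$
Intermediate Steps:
$P{\left(n,C \right)} = C + n$
$\left(P{\left(1,8 \right)} + 0 \left(5 - 1\right)\right)^{2} = \left(\left(8 + 1\right) + 0 \left(5 - 1\right)\right)^{2} = \left(9 + 0 \cdot 4\right)^{2} = \left(9 + 0\right)^{2} = 9^{2} = 81$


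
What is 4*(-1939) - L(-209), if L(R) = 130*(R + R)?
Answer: 46584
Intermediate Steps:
L(R) = 260*R (L(R) = 130*(2*R) = 260*R)
4*(-1939) - L(-209) = 4*(-1939) - 260*(-209) = -7756 - 1*(-54340) = -7756 + 54340 = 46584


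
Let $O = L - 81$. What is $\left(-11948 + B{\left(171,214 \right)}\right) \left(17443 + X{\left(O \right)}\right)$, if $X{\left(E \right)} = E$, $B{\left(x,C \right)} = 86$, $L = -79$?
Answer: $-205010946$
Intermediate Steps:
$O = -160$ ($O = -79 - 81 = -160$)
$\left(-11948 + B{\left(171,214 \right)}\right) \left(17443 + X{\left(O \right)}\right) = \left(-11948 + 86\right) \left(17443 - 160\right) = \left(-11862\right) 17283 = -205010946$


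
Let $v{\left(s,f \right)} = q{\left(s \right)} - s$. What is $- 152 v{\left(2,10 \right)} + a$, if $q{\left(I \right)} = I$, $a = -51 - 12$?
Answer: $-63$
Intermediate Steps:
$a = -63$ ($a = -51 - 12 = -63$)
$v{\left(s,f \right)} = 0$ ($v{\left(s,f \right)} = s - s = 0$)
$- 152 v{\left(2,10 \right)} + a = \left(-152\right) 0 - 63 = 0 - 63 = -63$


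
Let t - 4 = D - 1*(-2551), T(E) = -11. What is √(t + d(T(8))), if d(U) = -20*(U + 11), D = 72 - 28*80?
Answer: 3*√43 ≈ 19.672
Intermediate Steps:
D = -2168 (D = 72 - 2240 = -2168)
t = 387 (t = 4 + (-2168 - 1*(-2551)) = 4 + (-2168 + 2551) = 4 + 383 = 387)
d(U) = -220 - 20*U (d(U) = -20*(11 + U) = -220 - 20*U)
√(t + d(T(8))) = √(387 + (-220 - 20*(-11))) = √(387 + (-220 + 220)) = √(387 + 0) = √387 = 3*√43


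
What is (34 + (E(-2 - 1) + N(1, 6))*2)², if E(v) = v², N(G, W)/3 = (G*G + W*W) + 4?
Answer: 88804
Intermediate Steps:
N(G, W) = 12 + 3*G² + 3*W² (N(G, W) = 3*((G*G + W*W) + 4) = 3*((G² + W²) + 4) = 3*(4 + G² + W²) = 12 + 3*G² + 3*W²)
(34 + (E(-2 - 1) + N(1, 6))*2)² = (34 + ((-2 - 1)² + (12 + 3*1² + 3*6²))*2)² = (34 + ((-3)² + (12 + 3*1 + 3*36))*2)² = (34 + (9 + (12 + 3 + 108))*2)² = (34 + (9 + 123)*2)² = (34 + 132*2)² = (34 + 264)² = 298² = 88804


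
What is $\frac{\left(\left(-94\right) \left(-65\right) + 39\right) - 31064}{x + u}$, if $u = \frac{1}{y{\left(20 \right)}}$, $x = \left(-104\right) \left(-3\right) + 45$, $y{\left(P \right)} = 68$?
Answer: $- \frac{154020}{2207} \approx -69.787$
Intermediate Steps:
$x = 357$ ($x = 312 + 45 = 357$)
$u = \frac{1}{68} \approx 0.014706$
$\frac{\left(\left(-94\right) \left(-65\right) + 39\right) - 31064}{x + u} = \frac{\left(\left(-94\right) \left(-65\right) + 39\right) - 31064}{357 + \frac{1}{68}} = \frac{\left(6110 + 39\right) - 31064}{\frac{24277}{68}} = \left(6149 - 31064\right) \frac{68}{24277} = \left(-24915\right) \frac{68}{24277} = - \frac{154020}{2207}$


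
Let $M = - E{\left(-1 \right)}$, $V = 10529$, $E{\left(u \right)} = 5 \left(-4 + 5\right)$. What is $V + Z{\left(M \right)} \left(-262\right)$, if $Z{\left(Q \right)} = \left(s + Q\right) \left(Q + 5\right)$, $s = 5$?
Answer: $10529$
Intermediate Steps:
$E{\left(u \right)} = 5$ ($E{\left(u \right)} = 5 \cdot 1 = 5$)
$M = -5$ ($M = \left(-1\right) 5 = -5$)
$Z{\left(Q \right)} = \left(5 + Q\right)^{2}$ ($Z{\left(Q \right)} = \left(5 + Q\right) \left(Q + 5\right) = \left(5 + Q\right) \left(5 + Q\right) = \left(5 + Q\right)^{2}$)
$V + Z{\left(M \right)} \left(-262\right) = 10529 + \left(25 + \left(-5\right)^{2} + 10 \left(-5\right)\right) \left(-262\right) = 10529 + \left(25 + 25 - 50\right) \left(-262\right) = 10529 + 0 \left(-262\right) = 10529 + 0 = 10529$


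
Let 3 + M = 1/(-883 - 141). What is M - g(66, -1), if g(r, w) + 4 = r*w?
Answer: 68607/1024 ≈ 66.999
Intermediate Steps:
g(r, w) = -4 + r*w
M = -3073/1024 (M = -3 + 1/(-883 - 141) = -3 + 1/(-1024) = -3 - 1/1024 = -3073/1024 ≈ -3.0010)
M - g(66, -1) = -3073/1024 - (-4 + 66*(-1)) = -3073/1024 - (-4 - 66) = -3073/1024 - 1*(-70) = -3073/1024 + 70 = 68607/1024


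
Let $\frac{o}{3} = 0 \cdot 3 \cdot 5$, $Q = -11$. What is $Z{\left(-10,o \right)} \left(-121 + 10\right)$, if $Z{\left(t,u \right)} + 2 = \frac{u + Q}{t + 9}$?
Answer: $-999$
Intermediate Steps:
$o = 0$ ($o = 3 \cdot 0 \cdot 3 \cdot 5 = 3 \cdot 0 \cdot 5 = 3 \cdot 0 = 0$)
$Z{\left(t,u \right)} = -2 + \frac{-11 + u}{9 + t}$ ($Z{\left(t,u \right)} = -2 + \frac{u - 11}{t + 9} = -2 + \frac{-11 + u}{9 + t}$)
$Z{\left(-10,o \right)} \left(-121 + 10\right) = \frac{-29 + 0 - -20}{9 - 10} \left(-121 + 10\right) = \frac{-29 + 0 + 20}{-1} \left(-111\right) = \left(-1\right) \left(-9\right) \left(-111\right) = 9 \left(-111\right) = -999$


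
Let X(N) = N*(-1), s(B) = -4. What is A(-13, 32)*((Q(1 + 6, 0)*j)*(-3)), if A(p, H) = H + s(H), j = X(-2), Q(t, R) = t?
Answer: -1176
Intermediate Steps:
X(N) = -N
j = 2 (j = -1*(-2) = 2)
A(p, H) = -4 + H (A(p, H) = H - 4 = -4 + H)
A(-13, 32)*((Q(1 + 6, 0)*j)*(-3)) = (-4 + 32)*(((1 + 6)*2)*(-3)) = 28*((7*2)*(-3)) = 28*(14*(-3)) = 28*(-42) = -1176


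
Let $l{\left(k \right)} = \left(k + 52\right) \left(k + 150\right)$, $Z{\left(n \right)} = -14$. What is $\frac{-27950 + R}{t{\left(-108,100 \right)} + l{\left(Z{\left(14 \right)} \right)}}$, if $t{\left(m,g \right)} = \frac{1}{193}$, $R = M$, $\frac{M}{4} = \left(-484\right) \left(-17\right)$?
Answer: $\frac{319222}{332475} \approx 0.96014$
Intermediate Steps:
$M = 32912$ ($M = 4 \left(\left(-484\right) \left(-17\right)\right) = 4 \cdot 8228 = 32912$)
$R = 32912$
$t{\left(m,g \right)} = \frac{1}{193}$
$l{\left(k \right)} = \left(52 + k\right) \left(150 + k\right)$
$\frac{-27950 + R}{t{\left(-108,100 \right)} + l{\left(Z{\left(14 \right)} \right)}} = \frac{-27950 + 32912}{\frac{1}{193} + \left(7800 + \left(-14\right)^{2} + 202 \left(-14\right)\right)} = \frac{4962}{\frac{1}{193} + \left(7800 + 196 - 2828\right)} = \frac{4962}{\frac{1}{193} + 5168} = \frac{4962}{\frac{997425}{193}} = 4962 \cdot \frac{193}{997425} = \frac{319222}{332475}$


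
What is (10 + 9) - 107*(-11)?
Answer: 1196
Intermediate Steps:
(10 + 9) - 107*(-11) = 19 + 1177 = 1196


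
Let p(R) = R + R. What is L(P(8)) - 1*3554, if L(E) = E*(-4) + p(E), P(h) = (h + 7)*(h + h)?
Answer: -4034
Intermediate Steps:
p(R) = 2*R
P(h) = 2*h*(7 + h) (P(h) = (7 + h)*(2*h) = 2*h*(7 + h))
L(E) = -2*E (L(E) = E*(-4) + 2*E = -4*E + 2*E = -2*E)
L(P(8)) - 1*3554 = -4*8*(7 + 8) - 1*3554 = -4*8*15 - 3554 = -2*240 - 3554 = -480 - 3554 = -4034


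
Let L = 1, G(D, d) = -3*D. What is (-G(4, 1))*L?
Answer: 12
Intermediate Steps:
(-G(4, 1))*L = -(-3)*4*1 = -1*(-12)*1 = 12*1 = 12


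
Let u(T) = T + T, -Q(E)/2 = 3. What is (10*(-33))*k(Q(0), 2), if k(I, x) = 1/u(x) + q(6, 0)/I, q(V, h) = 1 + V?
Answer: 605/2 ≈ 302.50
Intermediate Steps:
Q(E) = -6 (Q(E) = -2*3 = -6)
u(T) = 2*T
k(I, x) = 1/(2*x) + 7/I (k(I, x) = 1/(2*x) + (1 + 6)/I = 1*(1/(2*x)) + 7/I = 1/(2*x) + 7/I)
(10*(-33))*k(Q(0), 2) = (10*(-33))*((1/2)/2 + 7/(-6)) = -330*((1/2)*(1/2) + 7*(-1/6)) = -330*(1/4 - 7/6) = -330*(-11/12) = 605/2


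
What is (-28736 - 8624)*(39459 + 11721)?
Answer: -1912084800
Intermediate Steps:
(-28736 - 8624)*(39459 + 11721) = -37360*51180 = -1912084800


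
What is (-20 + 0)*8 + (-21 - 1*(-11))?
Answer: -170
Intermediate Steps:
(-20 + 0)*8 + (-21 - 1*(-11)) = -20*8 + (-21 + 11) = -160 - 10 = -170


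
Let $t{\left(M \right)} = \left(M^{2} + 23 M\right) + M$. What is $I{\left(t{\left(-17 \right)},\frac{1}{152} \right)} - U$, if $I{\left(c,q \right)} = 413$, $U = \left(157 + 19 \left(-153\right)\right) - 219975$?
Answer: $223138$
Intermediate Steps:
$U = -222725$ ($U = \left(157 - 2907\right) - 219975 = -2750 - 219975 = -222725$)
$t{\left(M \right)} = M^{2} + 24 M$
$I{\left(t{\left(-17 \right)},\frac{1}{152} \right)} - U = 413 - -222725 = 413 + 222725 = 223138$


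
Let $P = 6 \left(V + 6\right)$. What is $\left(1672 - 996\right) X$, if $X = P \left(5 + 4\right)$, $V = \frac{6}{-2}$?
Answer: $109512$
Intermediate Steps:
$V = -3$ ($V = 6 \left(- \frac{1}{2}\right) = -3$)
$P = 18$ ($P = 6 \left(-3 + 6\right) = 6 \cdot 3 = 18$)
$X = 162$ ($X = 18 \left(5 + 4\right) = 18 \cdot 9 = 162$)
$\left(1672 - 996\right) X = \left(1672 - 996\right) 162 = 676 \cdot 162 = 109512$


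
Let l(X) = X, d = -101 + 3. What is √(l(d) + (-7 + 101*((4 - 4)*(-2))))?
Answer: I*√105 ≈ 10.247*I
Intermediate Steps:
d = -98
√(l(d) + (-7 + 101*((4 - 4)*(-2)))) = √(-98 + (-7 + 101*((4 - 4)*(-2)))) = √(-98 + (-7 + 101*(0*(-2)))) = √(-98 + (-7 + 101*0)) = √(-98 + (-7 + 0)) = √(-98 - 7) = √(-105) = I*√105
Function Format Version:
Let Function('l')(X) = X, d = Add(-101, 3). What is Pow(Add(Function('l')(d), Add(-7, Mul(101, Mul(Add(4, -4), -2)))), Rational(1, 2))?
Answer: Mul(I, Pow(105, Rational(1, 2))) ≈ Mul(10.247, I)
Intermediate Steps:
d = -98
Pow(Add(Function('l')(d), Add(-7, Mul(101, Mul(Add(4, -4), -2)))), Rational(1, 2)) = Pow(Add(-98, Add(-7, Mul(101, Mul(Add(4, -4), -2)))), Rational(1, 2)) = Pow(Add(-98, Add(-7, Mul(101, Mul(0, -2)))), Rational(1, 2)) = Pow(Add(-98, Add(-7, Mul(101, 0))), Rational(1, 2)) = Pow(Add(-98, Add(-7, 0)), Rational(1, 2)) = Pow(Add(-98, -7), Rational(1, 2)) = Pow(-105, Rational(1, 2)) = Mul(I, Pow(105, Rational(1, 2)))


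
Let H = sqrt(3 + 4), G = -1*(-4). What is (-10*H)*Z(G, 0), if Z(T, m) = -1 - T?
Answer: 50*sqrt(7) ≈ 132.29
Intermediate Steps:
G = 4
H = sqrt(7) ≈ 2.6458
(-10*H)*Z(G, 0) = (-10*sqrt(7))*(-1 - 1*4) = (-10*sqrt(7))*(-1 - 4) = -10*sqrt(7)*(-5) = 50*sqrt(7)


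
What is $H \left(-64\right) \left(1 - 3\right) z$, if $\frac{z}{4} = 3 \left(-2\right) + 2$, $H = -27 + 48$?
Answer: $-43008$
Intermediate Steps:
$H = 21$
$z = -16$ ($z = 4 \left(3 \left(-2\right) + 2\right) = 4 \left(-6 + 2\right) = 4 \left(-4\right) = -16$)
$H \left(-64\right) \left(1 - 3\right) z = 21 \left(-64\right) \left(1 - 3\right) \left(-16\right) = - 1344 \left(\left(-2\right) \left(-16\right)\right) = \left(-1344\right) 32 = -43008$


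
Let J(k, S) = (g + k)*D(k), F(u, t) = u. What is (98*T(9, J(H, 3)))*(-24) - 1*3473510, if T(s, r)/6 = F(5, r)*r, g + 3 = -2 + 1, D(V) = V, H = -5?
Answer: -6648710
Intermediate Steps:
g = -4 (g = -3 + (-2 + 1) = -3 - 1 = -4)
J(k, S) = k*(-4 + k) (J(k, S) = (-4 + k)*k = k*(-4 + k))
T(s, r) = 30*r (T(s, r) = 6*(5*r) = 30*r)
(98*T(9, J(H, 3)))*(-24) - 1*3473510 = (98*(30*(-5*(-4 - 5))))*(-24) - 1*3473510 = (98*(30*(-5*(-9))))*(-24) - 3473510 = (98*(30*45))*(-24) - 3473510 = (98*1350)*(-24) - 3473510 = 132300*(-24) - 3473510 = -3175200 - 3473510 = -6648710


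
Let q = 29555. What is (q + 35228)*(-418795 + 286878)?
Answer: -8545979011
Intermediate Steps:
(q + 35228)*(-418795 + 286878) = (29555 + 35228)*(-418795 + 286878) = 64783*(-131917) = -8545979011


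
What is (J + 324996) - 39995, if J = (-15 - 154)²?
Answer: 313562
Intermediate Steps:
J = 28561 (J = (-169)² = 28561)
(J + 324996) - 39995 = (28561 + 324996) - 39995 = 353557 - 39995 = 313562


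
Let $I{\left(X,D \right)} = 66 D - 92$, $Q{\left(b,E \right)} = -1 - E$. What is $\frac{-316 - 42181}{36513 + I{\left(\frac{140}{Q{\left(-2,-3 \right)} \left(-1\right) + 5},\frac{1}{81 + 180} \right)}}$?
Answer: $- \frac{3697239}{3168649} \approx -1.1668$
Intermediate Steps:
$I{\left(X,D \right)} = -92 + 66 D$
$\frac{-316 - 42181}{36513 + I{\left(\frac{140}{Q{\left(-2,-3 \right)} \left(-1\right) + 5},\frac{1}{81 + 180} \right)}} = \frac{-316 - 42181}{36513 - \left(92 - \frac{66}{81 + 180}\right)} = - \frac{42497}{36513 - \left(92 - \frac{66}{261}\right)} = - \frac{42497}{36513 + \left(-92 + 66 \cdot \frac{1}{261}\right)} = - \frac{42497}{36513 + \left(-92 + \frac{22}{87}\right)} = - \frac{42497}{36513 - \frac{7982}{87}} = - \frac{42497}{\frac{3168649}{87}} = \left(-42497\right) \frac{87}{3168649} = - \frac{3697239}{3168649}$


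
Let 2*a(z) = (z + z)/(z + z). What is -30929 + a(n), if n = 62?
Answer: -61857/2 ≈ -30929.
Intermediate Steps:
a(z) = ½ (a(z) = ((z + z)/(z + z))/2 = ((2*z)/((2*z)))/2 = ((2*z)*(1/(2*z)))/2 = (½)*1 = ½)
-30929 + a(n) = -30929 + ½ = -61857/2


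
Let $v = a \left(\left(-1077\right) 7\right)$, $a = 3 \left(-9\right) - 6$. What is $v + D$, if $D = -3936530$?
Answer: $-3687743$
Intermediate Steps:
$a = -33$ ($a = -27 - 6 = -33$)
$v = 248787$ ($v = - 33 \left(\left(-1077\right) 7\right) = \left(-33\right) \left(-7539\right) = 248787$)
$v + D = 248787 - 3936530 = -3687743$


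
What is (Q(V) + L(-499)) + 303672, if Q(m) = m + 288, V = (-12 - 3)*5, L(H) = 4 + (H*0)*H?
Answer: 303889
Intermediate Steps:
L(H) = 4 (L(H) = 4 + 0*H = 4 + 0 = 4)
V = -75 (V = -15*5 = -75)
Q(m) = 288 + m
(Q(V) + L(-499)) + 303672 = ((288 - 75) + 4) + 303672 = (213 + 4) + 303672 = 217 + 303672 = 303889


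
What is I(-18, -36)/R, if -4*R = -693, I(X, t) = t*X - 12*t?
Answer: 480/77 ≈ 6.2338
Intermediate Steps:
I(X, t) = -12*t + X*t (I(X, t) = X*t - 12*t = -12*t + X*t)
R = 693/4 (R = -1/4*(-693) = 693/4 ≈ 173.25)
I(-18, -36)/R = (-36*(-12 - 18))/(693/4) = -36*(-30)*(4/693) = 1080*(4/693) = 480/77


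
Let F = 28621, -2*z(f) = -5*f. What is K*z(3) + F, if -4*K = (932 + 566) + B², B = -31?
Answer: 192083/8 ≈ 24010.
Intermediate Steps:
z(f) = 5*f/2 (z(f) = -(-5)*f/2 = 5*f/2)
K = -2459/4 (K = -((932 + 566) + (-31)²)/4 = -(1498 + 961)/4 = -¼*2459 = -2459/4 ≈ -614.75)
K*z(3) + F = -12295*3/8 + 28621 = -2459/4*15/2 + 28621 = -36885/8 + 28621 = 192083/8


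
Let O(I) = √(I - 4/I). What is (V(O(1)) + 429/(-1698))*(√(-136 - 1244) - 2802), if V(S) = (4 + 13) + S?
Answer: -(1401 - I*√345)*(9479 + 566*I*√3)/283 ≈ -46990.0 - 4231.1*I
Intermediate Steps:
V(S) = 17 + S
(V(O(1)) + 429/(-1698))*(√(-136 - 1244) - 2802) = ((17 + √(1 - 4/1)) + 429/(-1698))*(√(-136 - 1244) - 2802) = ((17 + √(1 - 4*1)) + 429*(-1/1698))*(√(-1380) - 2802) = ((17 + √(1 - 4)) - 143/566)*(2*I*√345 - 2802) = ((17 + √(-3)) - 143/566)*(-2802 + 2*I*√345) = ((17 + I*√3) - 143/566)*(-2802 + 2*I*√345) = (9479/566 + I*√3)*(-2802 + 2*I*√345) = (-2802 + 2*I*√345)*(9479/566 + I*√3)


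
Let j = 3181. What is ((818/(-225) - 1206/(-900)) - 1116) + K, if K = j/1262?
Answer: -158412149/141975 ≈ -1115.8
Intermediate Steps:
K = 3181/1262 ≈ 2.5206
((818/(-225) - 1206/(-900)) - 1116) + K = ((818/(-225) - 1206/(-900)) - 1116) + 3181/1262 = ((818*(-1/225) - 1206*(-1/900)) - 1116) + 3181/1262 = ((-818/225 + 67/50) - 1116) + 3181/1262 = (-1033/450 - 1116) + 3181/1262 = -503233/450 + 3181/1262 = -158412149/141975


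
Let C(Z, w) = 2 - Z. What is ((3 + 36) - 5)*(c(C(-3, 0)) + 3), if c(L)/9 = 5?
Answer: 1632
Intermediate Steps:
c(L) = 45 (c(L) = 9*5 = 45)
((3 + 36) - 5)*(c(C(-3, 0)) + 3) = ((3 + 36) - 5)*(45 + 3) = (39 - 5)*48 = 34*48 = 1632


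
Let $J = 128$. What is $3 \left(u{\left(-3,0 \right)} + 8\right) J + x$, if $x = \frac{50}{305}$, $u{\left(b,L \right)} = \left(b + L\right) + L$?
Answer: $\frac{117130}{61} \approx 1920.2$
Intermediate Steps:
$u{\left(b,L \right)} = b + 2 L$ ($u{\left(b,L \right)} = \left(L + b\right) + L = b + 2 L$)
$x = \frac{10}{61}$ ($x = 50 \cdot \frac{1}{305} = \frac{10}{61} \approx 0.16393$)
$3 \left(u{\left(-3,0 \right)} + 8\right) J + x = 3 \left(\left(-3 + 2 \cdot 0\right) + 8\right) 128 + \frac{10}{61} = 3 \left(\left(-3 + 0\right) + 8\right) 128 + \frac{10}{61} = 3 \left(-3 + 8\right) 128 + \frac{10}{61} = 3 \cdot 5 \cdot 128 + \frac{10}{61} = 15 \cdot 128 + \frac{10}{61} = 1920 + \frac{10}{61} = \frac{117130}{61}$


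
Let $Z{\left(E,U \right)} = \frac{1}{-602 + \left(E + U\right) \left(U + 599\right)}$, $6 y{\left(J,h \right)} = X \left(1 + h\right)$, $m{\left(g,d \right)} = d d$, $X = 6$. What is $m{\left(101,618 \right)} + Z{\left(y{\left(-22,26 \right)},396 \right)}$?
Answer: $\frac{160516164493}{420283} \approx 3.8192 \cdot 10^{5}$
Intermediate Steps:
$m{\left(g,d \right)} = d^{2}$
$y{\left(J,h \right)} = 1 + h$ ($y{\left(J,h \right)} = \frac{6 \left(1 + h\right)}{6} = \frac{6 + 6 h}{6} = 1 + h$)
$Z{\left(E,U \right)} = \frac{1}{-602 + \left(599 + U\right) \left(E + U\right)}$ ($Z{\left(E,U \right)} = \frac{1}{-602 + \left(E + U\right) \left(599 + U\right)} = \frac{1}{-602 + \left(599 + U\right) \left(E + U\right)}$)
$m{\left(101,618 \right)} + Z{\left(y{\left(-22,26 \right)},396 \right)} = 618^{2} + \frac{1}{-602 + 396^{2} + 599 \left(1 + 26\right) + 599 \cdot 396 + \left(1 + 26\right) 396} = 381924 + \frac{1}{-602 + 156816 + 599 \cdot 27 + 237204 + 27 \cdot 396} = 381924 + \frac{1}{-602 + 156816 + 16173 + 237204 + 10692} = 381924 + \frac{1}{420283} = \frac{160516164493}{420283}$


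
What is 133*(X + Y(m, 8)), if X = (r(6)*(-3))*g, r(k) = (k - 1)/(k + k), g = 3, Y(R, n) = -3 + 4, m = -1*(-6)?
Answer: -1463/4 ≈ -365.75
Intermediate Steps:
m = 6
Y(R, n) = 1
r(k) = (-1 + k)/(2*k) (r(k) = (-1 + k)/((2*k)) = (-1 + k)*(1/(2*k)) = (-1 + k)/(2*k))
X = -15/4 (X = (((½)*(-1 + 6)/6)*(-3))*3 = (((½)*(⅙)*5)*(-3))*3 = ((5/12)*(-3))*3 = -5/4*3 = -15/4 ≈ -3.7500)
133*(X + Y(m, 8)) = 133*(-15/4 + 1) = 133*(-11/4) = -1463/4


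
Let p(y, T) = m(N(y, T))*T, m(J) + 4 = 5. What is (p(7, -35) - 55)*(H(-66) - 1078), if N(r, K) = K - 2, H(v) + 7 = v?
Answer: 103590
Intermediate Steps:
H(v) = -7 + v
N(r, K) = -2 + K
m(J) = 1 (m(J) = -4 + 5 = 1)
p(y, T) = T (p(y, T) = 1*T = T)
(p(7, -35) - 55)*(H(-66) - 1078) = (-35 - 55)*((-7 - 66) - 1078) = -90*(-73 - 1078) = -90*(-1151) = 103590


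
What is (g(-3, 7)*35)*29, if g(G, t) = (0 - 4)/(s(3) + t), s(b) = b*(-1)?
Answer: -1015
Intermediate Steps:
s(b) = -b
g(G, t) = -4/(-3 + t) (g(G, t) = (0 - 4)/(-1*3 + t) = -4/(-3 + t))
(g(-3, 7)*35)*29 = (-4/(-3 + 7)*35)*29 = (-4/4*35)*29 = (-4*1/4*35)*29 = -1*35*29 = -35*29 = -1015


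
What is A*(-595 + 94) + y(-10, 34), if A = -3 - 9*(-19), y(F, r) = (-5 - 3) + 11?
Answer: -84165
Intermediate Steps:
y(F, r) = 3 (y(F, r) = -8 + 11 = 3)
A = 168 (A = -3 + 171 = 168)
A*(-595 + 94) + y(-10, 34) = 168*(-595 + 94) + 3 = 168*(-501) + 3 = -84168 + 3 = -84165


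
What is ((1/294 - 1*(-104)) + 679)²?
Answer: 52993421209/86436 ≈ 6.1309e+5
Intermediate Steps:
((1/294 - 1*(-104)) + 679)² = ((1/294 + 104) + 679)² = (30577/294 + 679)² = (230203/294)² = 52993421209/86436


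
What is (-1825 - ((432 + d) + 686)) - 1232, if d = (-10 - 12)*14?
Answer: -3867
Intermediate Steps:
d = -308 (d = -22*14 = -308)
(-1825 - ((432 + d) + 686)) - 1232 = (-1825 - ((432 - 308) + 686)) - 1232 = (-1825 - (124 + 686)) - 1232 = (-1825 - 1*810) - 1232 = (-1825 - 810) - 1232 = -2635 - 1232 = -3867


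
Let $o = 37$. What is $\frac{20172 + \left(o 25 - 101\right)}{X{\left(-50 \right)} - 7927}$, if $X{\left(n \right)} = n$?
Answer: $- \frac{20996}{7977} \approx -2.6321$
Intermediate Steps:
$\frac{20172 + \left(o 25 - 101\right)}{X{\left(-50 \right)} - 7927} = \frac{20172 + \left(37 \cdot 25 - 101\right)}{-50 - 7927} = \frac{20172 + \left(925 - 101\right)}{-7977} = \left(20172 + 824\right) \left(- \frac{1}{7977}\right) = 20996 \left(- \frac{1}{7977}\right) = - \frac{20996}{7977}$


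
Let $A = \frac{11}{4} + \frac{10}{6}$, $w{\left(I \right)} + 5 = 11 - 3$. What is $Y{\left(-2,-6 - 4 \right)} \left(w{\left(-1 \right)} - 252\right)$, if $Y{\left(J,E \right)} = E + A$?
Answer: $\frac{5561}{4} \approx 1390.3$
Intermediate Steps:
$w{\left(I \right)} = 3$ ($w{\left(I \right)} = -5 + \left(11 - 3\right) = -5 + 8 = 3$)
$A = \frac{53}{12}$ ($A = 11 \cdot \frac{1}{4} + 10 \cdot \frac{1}{6} = \frac{11}{4} + \frac{5}{3} = \frac{53}{12} \approx 4.4167$)
$Y{\left(J,E \right)} = \frac{53}{12} + E$ ($Y{\left(J,E \right)} = E + \frac{53}{12} = \frac{53}{12} + E$)
$Y{\left(-2,-6 - 4 \right)} \left(w{\left(-1 \right)} - 252\right) = \left(\frac{53}{12} - 10\right) \left(3 - 252\right) = \left(\frac{53}{12} - 10\right) \left(-249\right) = \left(- \frac{67}{12}\right) \left(-249\right) = \frac{5561}{4}$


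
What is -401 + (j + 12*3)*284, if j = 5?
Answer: 11243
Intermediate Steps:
-401 + (j + 12*3)*284 = -401 + (5 + 12*3)*284 = -401 + (5 + 36)*284 = -401 + 41*284 = -401 + 11644 = 11243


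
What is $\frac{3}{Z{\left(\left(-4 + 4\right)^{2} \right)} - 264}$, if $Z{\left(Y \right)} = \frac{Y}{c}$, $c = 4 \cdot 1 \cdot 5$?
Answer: $- \frac{1}{88} \approx -0.011364$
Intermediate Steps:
$c = 20$ ($c = 4 \cdot 5 = 20$)
$Z{\left(Y \right)} = \frac{Y}{20}$
$\frac{3}{Z{\left(\left(-4 + 4\right)^{2} \right)} - 264} = \frac{3}{\frac{\left(-4 + 4\right)^{2}}{20} - 264} = \frac{3}{\frac{0^{2}}{20} - 264} = \frac{3}{\frac{1}{20} \cdot 0 - 264} = \frac{3}{0 - 264} = \frac{3}{-264} = 3 \left(- \frac{1}{264}\right) = - \frac{1}{88}$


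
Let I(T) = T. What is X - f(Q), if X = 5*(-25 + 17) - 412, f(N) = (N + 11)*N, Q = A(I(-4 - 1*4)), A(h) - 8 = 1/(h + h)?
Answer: -154193/256 ≈ -602.32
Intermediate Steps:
A(h) = 8 + 1/(2*h) (A(h) = 8 + 1/(h + h) = 8 + 1/(2*h))
Q = 127/16 (Q = 8 + 1/(2*(-4 - 1*4)) = 8 + 1/(2*(-4 - 4)) = 8 + (1/2)/(-8) = 8 + (1/2)*(-1/8) = 8 - 1/16 = 127/16 ≈ 7.9375)
f(N) = N*(11 + N) (f(N) = (11 + N)*N = N*(11 + N))
X = -452 (X = 5*(-8) - 412 = -40 - 412 = -452)
X - f(Q) = -452 - 127*(11 + 127/16)/16 = -452 - 127*303/(16*16) = -452 - 1*38481/256 = -452 - 38481/256 = -154193/256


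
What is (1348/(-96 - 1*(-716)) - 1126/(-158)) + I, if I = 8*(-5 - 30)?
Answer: -3314712/12245 ≈ -270.70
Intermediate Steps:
I = -280 (I = 8*(-35) = -280)
(1348/(-96 - 1*(-716)) - 1126/(-158)) + I = (1348/(-96 - 1*(-716)) - 1126/(-158)) - 280 = (1348/(-96 + 716) - 1126*(-1/158)) - 280 = (1348/620 + 563/79) - 280 = (1348*(1/620) + 563/79) - 280 = (337/155 + 563/79) - 280 = 113888/12245 - 280 = -3314712/12245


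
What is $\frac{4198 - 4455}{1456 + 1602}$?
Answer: $- \frac{257}{3058} \approx -0.084042$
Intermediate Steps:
$\frac{4198 - 4455}{1456 + 1602} = - \frac{257}{3058}$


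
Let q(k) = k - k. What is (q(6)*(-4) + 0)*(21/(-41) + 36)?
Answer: 0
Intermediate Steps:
q(k) = 0
(q(6)*(-4) + 0)*(21/(-41) + 36) = (0*(-4) + 0)*(21/(-41) + 36) = (0 + 0)*(21*(-1/41) + 36) = 0*(-21/41 + 36) = 0*(1455/41) = 0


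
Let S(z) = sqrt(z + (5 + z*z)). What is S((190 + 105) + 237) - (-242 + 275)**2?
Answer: -1089 + sqrt(283561) ≈ -556.50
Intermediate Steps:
S(z) = sqrt(5 + z + z**2) (S(z) = sqrt(z + (5 + z**2)) = sqrt(5 + z + z**2))
S((190 + 105) + 237) - (-242 + 275)**2 = sqrt(5 + ((190 + 105) + 237) + ((190 + 105) + 237)**2) - (-242 + 275)**2 = sqrt(5 + (295 + 237) + (295 + 237)**2) - 1*33**2 = sqrt(5 + 532 + 532**2) - 1*1089 = sqrt(5 + 532 + 283024) - 1089 = sqrt(283561) - 1089 = -1089 + sqrt(283561)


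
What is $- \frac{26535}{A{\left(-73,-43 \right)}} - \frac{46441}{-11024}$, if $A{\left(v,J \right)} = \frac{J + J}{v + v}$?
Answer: $- \frac{21352097357}{474032} \approx -45044.0$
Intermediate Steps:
$A{\left(v,J \right)} = \frac{J}{v}$ ($A{\left(v,J \right)} = \frac{2 J}{2 v} = 2 J \frac{1}{2 v} = \frac{J}{v}$)
$- \frac{26535}{A{\left(-73,-43 \right)}} - \frac{46441}{-11024} = - \frac{26535}{\left(-43\right) \frac{1}{-73}} - \frac{46441}{-11024} = - \frac{26535}{\left(-43\right) \left(- \frac{1}{73}\right)} - - \frac{46441}{11024} = - \frac{26535}{\frac{43}{73}} + \frac{46441}{11024} = \left(-26535\right) \frac{73}{43} + \frac{46441}{11024} = - \frac{1937055}{43} + \frac{46441}{11024} = - \frac{21352097357}{474032}$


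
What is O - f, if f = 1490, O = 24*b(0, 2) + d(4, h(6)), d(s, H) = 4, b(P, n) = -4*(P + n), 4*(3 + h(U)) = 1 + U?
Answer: -1678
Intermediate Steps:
h(U) = -11/4 + U/4 (h(U) = -3 + (1 + U)/4 = -3 + (¼ + U/4) = -11/4 + U/4)
b(P, n) = -4*P - 4*n
O = -188 (O = 24*(-4*0 - 4*2) + 4 = 24*(0 - 8) + 4 = 24*(-8) + 4 = -192 + 4 = -188)
O - f = -188 - 1*1490 = -188 - 1490 = -1678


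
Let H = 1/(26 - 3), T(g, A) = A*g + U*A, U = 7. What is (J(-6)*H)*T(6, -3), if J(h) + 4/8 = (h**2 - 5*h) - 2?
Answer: -4953/46 ≈ -107.67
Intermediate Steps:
T(g, A) = 7*A + A*g (T(g, A) = A*g + 7*A = 7*A + A*g)
H = 1/23 ≈ 0.043478
J(h) = -5/2 + h**2 - 5*h (J(h) = -1/2 + ((h**2 - 5*h) - 2) = -1/2 + (-2 + h**2 - 5*h) = -5/2 + h**2 - 5*h)
(J(-6)*H)*T(6, -3) = ((-5/2 + (-6)**2 - 5*(-6))*(1/23))*(-3*(7 + 6)) = ((-5/2 + 36 + 30)*(1/23))*(-3*13) = ((127/2)*(1/23))*(-39) = (127/46)*(-39) = -4953/46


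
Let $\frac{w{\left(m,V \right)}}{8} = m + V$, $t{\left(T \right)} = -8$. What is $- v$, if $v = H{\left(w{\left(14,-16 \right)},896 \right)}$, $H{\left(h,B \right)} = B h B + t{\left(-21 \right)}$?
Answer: $12845064$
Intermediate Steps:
$w{\left(m,V \right)} = 8 V + 8 m$ ($w{\left(m,V \right)} = 8 \left(m + V\right) = 8 \left(V + m\right) = 8 V + 8 m$)
$H{\left(h,B \right)} = -8 + h B^{2}$ ($H{\left(h,B \right)} = B h B - 8 = h B^{2} - 8 = -8 + h B^{2}$)
$v = -12845064$ ($v = -8 + \left(8 \left(-16\right) + 8 \cdot 14\right) 896^{2} = -8 + \left(-128 + 112\right) 802816 = -8 - 12845056 = -12845064$)
$- v = \left(-1\right) \left(-12845064\right) = 12845064$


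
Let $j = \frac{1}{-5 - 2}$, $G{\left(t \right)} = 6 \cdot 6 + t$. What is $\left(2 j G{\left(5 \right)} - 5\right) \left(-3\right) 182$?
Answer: $9126$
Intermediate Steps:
$G{\left(t \right)} = 36 + t$
$j = - \frac{1}{7}$ ($j = \frac{1}{-7} = - \frac{1}{7} \approx -0.14286$)
$\left(2 j G{\left(5 \right)} - 5\right) \left(-3\right) 182 = \left(2 \left(- \frac{1}{7}\right) \left(36 + 5\right) - 5\right) \left(-3\right) 182 = \left(\left(- \frac{2}{7}\right) 41 - 5\right) \left(-3\right) 182 = \left(- \frac{82}{7} - 5\right) \left(-3\right) 182 = \left(- \frac{117}{7}\right) \left(-3\right) 182 = \frac{351}{7} \cdot 182 = 9126$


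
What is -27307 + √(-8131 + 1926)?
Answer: -27307 + I*√6205 ≈ -27307.0 + 78.772*I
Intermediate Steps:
-27307 + √(-8131 + 1926) = -27307 + √(-6205) = -27307 + I*√6205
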